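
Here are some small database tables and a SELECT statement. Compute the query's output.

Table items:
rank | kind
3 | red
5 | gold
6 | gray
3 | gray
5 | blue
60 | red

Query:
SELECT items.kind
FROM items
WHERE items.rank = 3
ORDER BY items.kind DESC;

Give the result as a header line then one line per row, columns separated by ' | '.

== RESULT ==
items.kind
red
gray

Derivation:
After WHERE (2 rows):
items.rank | items.kind
3 | red
3 | gray
After SELECT (2 rows):
items.kind
red
gray
After ORDER BY (2 rows):
items.kind
red
gray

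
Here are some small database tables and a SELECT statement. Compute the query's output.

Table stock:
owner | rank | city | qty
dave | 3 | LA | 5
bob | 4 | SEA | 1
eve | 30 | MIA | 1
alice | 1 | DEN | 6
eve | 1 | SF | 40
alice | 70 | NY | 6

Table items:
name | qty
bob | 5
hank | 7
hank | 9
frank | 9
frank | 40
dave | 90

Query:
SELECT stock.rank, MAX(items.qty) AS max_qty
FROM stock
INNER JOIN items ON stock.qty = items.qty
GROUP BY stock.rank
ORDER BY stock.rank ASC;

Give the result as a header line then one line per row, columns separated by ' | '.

== RESULT ==
stock.rank | max_qty
1 | 40
3 | 5

Derivation:
After JOIN items (2 rows):
stock.owner | stock.rank | stock.city | stock.qty | items.name | items.qty
dave | 3 | LA | 5 | bob | 5
eve | 1 | SF | 40 | frank | 40
After GROUP BY (2 rows):
stock.rank | max_qty
3 | 5
1 | 40
After ORDER BY (2 rows):
stock.rank | max_qty
1 | 40
3 | 5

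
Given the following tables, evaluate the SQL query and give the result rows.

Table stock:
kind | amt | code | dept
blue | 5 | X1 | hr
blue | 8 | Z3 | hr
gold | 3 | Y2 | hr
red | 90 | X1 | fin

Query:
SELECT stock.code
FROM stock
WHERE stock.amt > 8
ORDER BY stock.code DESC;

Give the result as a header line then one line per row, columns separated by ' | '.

== RESULT ==
stock.code
X1

Derivation:
After WHERE (1 rows):
stock.kind | stock.amt | stock.code | stock.dept
red | 90 | X1 | fin
After SELECT (1 rows):
stock.code
X1
After ORDER BY (1 rows):
stock.code
X1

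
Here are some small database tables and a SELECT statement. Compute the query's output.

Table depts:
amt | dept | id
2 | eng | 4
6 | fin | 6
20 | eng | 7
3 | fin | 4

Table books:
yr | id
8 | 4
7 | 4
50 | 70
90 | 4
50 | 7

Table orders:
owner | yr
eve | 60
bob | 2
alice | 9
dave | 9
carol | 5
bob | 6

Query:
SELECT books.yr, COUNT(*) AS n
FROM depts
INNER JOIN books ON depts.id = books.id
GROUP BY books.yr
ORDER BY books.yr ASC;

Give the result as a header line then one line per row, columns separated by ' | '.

== RESULT ==
books.yr | n
7 | 2
8 | 2
50 | 1
90 | 2

Derivation:
After JOIN books (7 rows):
depts.amt | depts.dept | depts.id | books.yr | books.id
2 | eng | 4 | 8 | 4
2 | eng | 4 | 7 | 4
2 | eng | 4 | 90 | 4
20 | eng | 7 | 50 | 7
3 | fin | 4 | 8 | 4
3 | fin | 4 | 7 | 4
3 | fin | 4 | 90 | 4
After GROUP BY (4 rows):
books.yr | n
8 | 2
7 | 2
90 | 2
50 | 1
After ORDER BY (4 rows):
books.yr | n
7 | 2
8 | 2
50 | 1
90 | 2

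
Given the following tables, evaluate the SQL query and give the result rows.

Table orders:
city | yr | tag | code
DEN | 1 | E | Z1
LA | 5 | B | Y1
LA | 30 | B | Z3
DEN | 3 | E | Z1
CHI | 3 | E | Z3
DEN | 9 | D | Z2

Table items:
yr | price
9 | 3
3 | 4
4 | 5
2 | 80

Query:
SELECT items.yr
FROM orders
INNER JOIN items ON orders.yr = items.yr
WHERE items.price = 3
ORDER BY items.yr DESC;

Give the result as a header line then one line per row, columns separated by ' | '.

After JOIN items (3 rows):
orders.city | orders.yr | orders.tag | orders.code | items.yr | items.price
DEN | 3 | E | Z1 | 3 | 4
CHI | 3 | E | Z3 | 3 | 4
DEN | 9 | D | Z2 | 9 | 3
After WHERE (1 rows):
orders.city | orders.yr | orders.tag | orders.code | items.yr | items.price
DEN | 9 | D | Z2 | 9 | 3
After SELECT (1 rows):
items.yr
9
After ORDER BY (1 rows):
items.yr
9

== RESULT ==
items.yr
9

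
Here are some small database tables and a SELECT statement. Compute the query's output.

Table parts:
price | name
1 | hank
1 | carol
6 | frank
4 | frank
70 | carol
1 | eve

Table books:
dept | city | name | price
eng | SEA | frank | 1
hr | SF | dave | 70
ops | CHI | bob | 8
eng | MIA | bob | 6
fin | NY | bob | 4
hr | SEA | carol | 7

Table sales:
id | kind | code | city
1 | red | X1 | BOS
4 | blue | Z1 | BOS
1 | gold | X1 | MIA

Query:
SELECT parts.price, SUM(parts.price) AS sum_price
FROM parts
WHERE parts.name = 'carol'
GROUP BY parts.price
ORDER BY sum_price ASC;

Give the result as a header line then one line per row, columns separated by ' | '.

After WHERE (2 rows):
parts.price | parts.name
1 | carol
70 | carol
After GROUP BY (2 rows):
parts.price | sum_price
1 | 1
70 | 70
After ORDER BY (2 rows):
parts.price | sum_price
1 | 1
70 | 70

== RESULT ==
parts.price | sum_price
1 | 1
70 | 70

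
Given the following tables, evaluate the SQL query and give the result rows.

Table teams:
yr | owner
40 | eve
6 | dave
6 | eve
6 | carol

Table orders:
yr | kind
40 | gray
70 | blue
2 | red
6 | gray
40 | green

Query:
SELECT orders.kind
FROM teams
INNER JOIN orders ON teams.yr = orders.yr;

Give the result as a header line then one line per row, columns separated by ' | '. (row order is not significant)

== RESULT ==
orders.kind
gray
green
gray
gray
gray

Derivation:
After JOIN orders (5 rows):
teams.yr | teams.owner | orders.yr | orders.kind
40 | eve | 40 | gray
40 | eve | 40 | green
6 | dave | 6 | gray
6 | eve | 6 | gray
6 | carol | 6 | gray
After SELECT (5 rows):
orders.kind
gray
green
gray
gray
gray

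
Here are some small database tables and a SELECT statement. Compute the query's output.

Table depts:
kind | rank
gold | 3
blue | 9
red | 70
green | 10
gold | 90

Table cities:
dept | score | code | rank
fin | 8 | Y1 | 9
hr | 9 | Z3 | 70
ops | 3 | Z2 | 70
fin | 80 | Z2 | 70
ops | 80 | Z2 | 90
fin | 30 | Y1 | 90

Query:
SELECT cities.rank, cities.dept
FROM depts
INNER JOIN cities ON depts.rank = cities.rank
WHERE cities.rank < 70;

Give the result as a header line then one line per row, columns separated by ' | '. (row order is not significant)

After JOIN cities (6 rows):
depts.kind | depts.rank | cities.dept | cities.score | cities.code | cities.rank
blue | 9 | fin | 8 | Y1 | 9
red | 70 | hr | 9 | Z3 | 70
red | 70 | ops | 3 | Z2 | 70
red | 70 | fin | 80 | Z2 | 70
gold | 90 | ops | 80 | Z2 | 90
gold | 90 | fin | 30 | Y1 | 90
After WHERE (1 rows):
depts.kind | depts.rank | cities.dept | cities.score | cities.code | cities.rank
blue | 9 | fin | 8 | Y1 | 9
After SELECT (1 rows):
cities.rank | cities.dept
9 | fin

== RESULT ==
cities.rank | cities.dept
9 | fin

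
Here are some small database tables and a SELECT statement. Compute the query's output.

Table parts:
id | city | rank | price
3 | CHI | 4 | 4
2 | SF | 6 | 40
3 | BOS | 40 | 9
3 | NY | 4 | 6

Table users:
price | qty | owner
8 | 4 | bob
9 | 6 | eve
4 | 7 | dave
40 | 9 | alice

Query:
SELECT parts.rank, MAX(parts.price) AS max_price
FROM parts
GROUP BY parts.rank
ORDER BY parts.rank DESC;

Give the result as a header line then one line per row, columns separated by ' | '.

== RESULT ==
parts.rank | max_price
40 | 9
6 | 40
4 | 6

Derivation:
After GROUP BY (3 rows):
parts.rank | max_price
4 | 6
6 | 40
40 | 9
After ORDER BY (3 rows):
parts.rank | max_price
40 | 9
6 | 40
4 | 6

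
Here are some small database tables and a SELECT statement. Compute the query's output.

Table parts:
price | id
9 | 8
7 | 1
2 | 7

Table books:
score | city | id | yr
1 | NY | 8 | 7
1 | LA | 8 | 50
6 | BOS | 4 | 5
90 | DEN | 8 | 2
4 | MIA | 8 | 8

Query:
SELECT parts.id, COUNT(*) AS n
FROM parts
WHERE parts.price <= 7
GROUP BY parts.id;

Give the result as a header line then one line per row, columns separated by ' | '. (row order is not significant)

== RESULT ==
parts.id | n
1 | 1
7 | 1

Derivation:
After WHERE (2 rows):
parts.price | parts.id
7 | 1
2 | 7
After GROUP BY (2 rows):
parts.id | n
1 | 1
7 | 1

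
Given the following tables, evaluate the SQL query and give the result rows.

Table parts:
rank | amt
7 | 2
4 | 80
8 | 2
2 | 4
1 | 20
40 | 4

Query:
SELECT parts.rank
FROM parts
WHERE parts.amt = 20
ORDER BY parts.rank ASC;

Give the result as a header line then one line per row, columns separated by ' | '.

== RESULT ==
parts.rank
1

Derivation:
After WHERE (1 rows):
parts.rank | parts.amt
1 | 20
After SELECT (1 rows):
parts.rank
1
After ORDER BY (1 rows):
parts.rank
1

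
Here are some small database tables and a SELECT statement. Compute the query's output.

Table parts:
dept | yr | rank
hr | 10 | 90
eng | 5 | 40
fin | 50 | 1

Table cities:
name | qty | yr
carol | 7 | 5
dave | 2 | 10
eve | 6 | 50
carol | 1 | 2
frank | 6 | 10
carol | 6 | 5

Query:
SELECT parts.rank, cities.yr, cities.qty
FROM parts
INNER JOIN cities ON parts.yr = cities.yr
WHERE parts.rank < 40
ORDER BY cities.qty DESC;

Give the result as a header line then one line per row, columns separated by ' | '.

== RESULT ==
parts.rank | cities.yr | cities.qty
1 | 50 | 6

Derivation:
After JOIN cities (5 rows):
parts.dept | parts.yr | parts.rank | cities.name | cities.qty | cities.yr
hr | 10 | 90 | dave | 2 | 10
hr | 10 | 90 | frank | 6 | 10
eng | 5 | 40 | carol | 7 | 5
eng | 5 | 40 | carol | 6 | 5
fin | 50 | 1 | eve | 6 | 50
After WHERE (1 rows):
parts.dept | parts.yr | parts.rank | cities.name | cities.qty | cities.yr
fin | 50 | 1 | eve | 6 | 50
After SELECT (1 rows):
parts.rank | cities.yr | cities.qty
1 | 50 | 6
After ORDER BY (1 rows):
parts.rank | cities.yr | cities.qty
1 | 50 | 6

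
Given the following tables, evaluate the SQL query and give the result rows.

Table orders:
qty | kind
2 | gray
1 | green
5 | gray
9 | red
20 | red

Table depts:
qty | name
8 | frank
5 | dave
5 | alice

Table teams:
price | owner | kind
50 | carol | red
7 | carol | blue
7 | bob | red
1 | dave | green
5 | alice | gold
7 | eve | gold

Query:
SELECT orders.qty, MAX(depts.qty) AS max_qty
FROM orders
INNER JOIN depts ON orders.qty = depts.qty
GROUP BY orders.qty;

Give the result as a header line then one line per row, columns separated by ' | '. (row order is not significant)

== RESULT ==
orders.qty | max_qty
5 | 5

Derivation:
After JOIN depts (2 rows):
orders.qty | orders.kind | depts.qty | depts.name
5 | gray | 5 | dave
5 | gray | 5 | alice
After GROUP BY (1 rows):
orders.qty | max_qty
5 | 5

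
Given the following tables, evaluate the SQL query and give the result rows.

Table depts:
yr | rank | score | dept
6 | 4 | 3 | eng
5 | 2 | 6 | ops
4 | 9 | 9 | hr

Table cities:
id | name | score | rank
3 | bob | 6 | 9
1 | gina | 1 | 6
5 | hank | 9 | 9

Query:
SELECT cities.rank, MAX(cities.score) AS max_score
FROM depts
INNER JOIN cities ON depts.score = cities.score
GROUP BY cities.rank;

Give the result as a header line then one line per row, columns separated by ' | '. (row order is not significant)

After JOIN cities (2 rows):
depts.yr | depts.rank | depts.score | depts.dept | cities.id | cities.name | cities.score | cities.rank
5 | 2 | 6 | ops | 3 | bob | 6 | 9
4 | 9 | 9 | hr | 5 | hank | 9 | 9
After GROUP BY (1 rows):
cities.rank | max_score
9 | 9

== RESULT ==
cities.rank | max_score
9 | 9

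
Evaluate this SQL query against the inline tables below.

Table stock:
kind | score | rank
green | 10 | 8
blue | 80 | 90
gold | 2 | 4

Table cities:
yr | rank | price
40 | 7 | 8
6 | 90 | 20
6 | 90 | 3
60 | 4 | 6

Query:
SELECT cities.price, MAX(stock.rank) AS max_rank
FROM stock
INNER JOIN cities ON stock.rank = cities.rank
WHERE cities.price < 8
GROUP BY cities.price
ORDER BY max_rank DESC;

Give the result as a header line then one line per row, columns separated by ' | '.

== RESULT ==
cities.price | max_rank
3 | 90
6 | 4

Derivation:
After JOIN cities (3 rows):
stock.kind | stock.score | stock.rank | cities.yr | cities.rank | cities.price
blue | 80 | 90 | 6 | 90 | 20
blue | 80 | 90 | 6 | 90 | 3
gold | 2 | 4 | 60 | 4 | 6
After WHERE (2 rows):
stock.kind | stock.score | stock.rank | cities.yr | cities.rank | cities.price
blue | 80 | 90 | 6 | 90 | 3
gold | 2 | 4 | 60 | 4 | 6
After GROUP BY (2 rows):
cities.price | max_rank
3 | 90
6 | 4
After ORDER BY (2 rows):
cities.price | max_rank
3 | 90
6 | 4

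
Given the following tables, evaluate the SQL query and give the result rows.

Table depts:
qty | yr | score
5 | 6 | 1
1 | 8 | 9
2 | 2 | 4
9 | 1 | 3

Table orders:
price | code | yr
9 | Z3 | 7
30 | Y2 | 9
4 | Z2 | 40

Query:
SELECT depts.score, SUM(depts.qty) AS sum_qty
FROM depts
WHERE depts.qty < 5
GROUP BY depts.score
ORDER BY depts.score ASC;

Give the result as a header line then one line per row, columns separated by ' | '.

After WHERE (2 rows):
depts.qty | depts.yr | depts.score
1 | 8 | 9
2 | 2 | 4
After GROUP BY (2 rows):
depts.score | sum_qty
9 | 1
4 | 2
After ORDER BY (2 rows):
depts.score | sum_qty
4 | 2
9 | 1

== RESULT ==
depts.score | sum_qty
4 | 2
9 | 1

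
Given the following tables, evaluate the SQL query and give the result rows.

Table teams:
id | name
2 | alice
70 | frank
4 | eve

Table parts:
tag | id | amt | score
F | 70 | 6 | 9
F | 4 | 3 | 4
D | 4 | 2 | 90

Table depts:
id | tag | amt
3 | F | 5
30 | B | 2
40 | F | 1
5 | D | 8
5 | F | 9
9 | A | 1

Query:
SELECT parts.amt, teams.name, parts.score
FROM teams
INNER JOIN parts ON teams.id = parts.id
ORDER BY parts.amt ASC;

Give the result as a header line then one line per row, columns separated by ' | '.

== RESULT ==
parts.amt | teams.name | parts.score
2 | eve | 90
3 | eve | 4
6 | frank | 9

Derivation:
After JOIN parts (3 rows):
teams.id | teams.name | parts.tag | parts.id | parts.amt | parts.score
70 | frank | F | 70 | 6 | 9
4 | eve | F | 4 | 3 | 4
4 | eve | D | 4 | 2 | 90
After SELECT (3 rows):
parts.amt | teams.name | parts.score
6 | frank | 9
3 | eve | 4
2 | eve | 90
After ORDER BY (3 rows):
parts.amt | teams.name | parts.score
2 | eve | 90
3 | eve | 4
6 | frank | 9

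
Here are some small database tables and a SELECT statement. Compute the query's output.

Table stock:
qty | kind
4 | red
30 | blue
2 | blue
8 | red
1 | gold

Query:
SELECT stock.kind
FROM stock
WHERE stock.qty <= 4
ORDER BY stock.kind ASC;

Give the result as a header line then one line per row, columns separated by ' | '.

After WHERE (3 rows):
stock.qty | stock.kind
4 | red
2 | blue
1 | gold
After SELECT (3 rows):
stock.kind
red
blue
gold
After ORDER BY (3 rows):
stock.kind
blue
gold
red

== RESULT ==
stock.kind
blue
gold
red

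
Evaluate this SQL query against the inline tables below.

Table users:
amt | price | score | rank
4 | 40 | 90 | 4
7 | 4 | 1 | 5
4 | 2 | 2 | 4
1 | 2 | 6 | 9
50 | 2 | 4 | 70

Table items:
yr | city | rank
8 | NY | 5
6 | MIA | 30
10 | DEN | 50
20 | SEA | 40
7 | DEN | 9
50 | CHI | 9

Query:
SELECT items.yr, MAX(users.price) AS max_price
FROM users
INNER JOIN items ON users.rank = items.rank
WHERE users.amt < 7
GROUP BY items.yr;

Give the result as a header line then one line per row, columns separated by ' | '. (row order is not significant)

After JOIN items (3 rows):
users.amt | users.price | users.score | users.rank | items.yr | items.city | items.rank
7 | 4 | 1 | 5 | 8 | NY | 5
1 | 2 | 6 | 9 | 7 | DEN | 9
1 | 2 | 6 | 9 | 50 | CHI | 9
After WHERE (2 rows):
users.amt | users.price | users.score | users.rank | items.yr | items.city | items.rank
1 | 2 | 6 | 9 | 7 | DEN | 9
1 | 2 | 6 | 9 | 50 | CHI | 9
After GROUP BY (2 rows):
items.yr | max_price
7 | 2
50 | 2

== RESULT ==
items.yr | max_price
7 | 2
50 | 2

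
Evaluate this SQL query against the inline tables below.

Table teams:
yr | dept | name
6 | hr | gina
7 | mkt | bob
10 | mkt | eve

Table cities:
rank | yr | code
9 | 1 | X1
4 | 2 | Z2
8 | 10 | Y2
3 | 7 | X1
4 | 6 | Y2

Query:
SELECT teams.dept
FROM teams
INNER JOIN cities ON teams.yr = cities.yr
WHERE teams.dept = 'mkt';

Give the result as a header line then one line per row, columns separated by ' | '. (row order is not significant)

After JOIN cities (3 rows):
teams.yr | teams.dept | teams.name | cities.rank | cities.yr | cities.code
6 | hr | gina | 4 | 6 | Y2
7 | mkt | bob | 3 | 7 | X1
10 | mkt | eve | 8 | 10 | Y2
After WHERE (2 rows):
teams.yr | teams.dept | teams.name | cities.rank | cities.yr | cities.code
7 | mkt | bob | 3 | 7 | X1
10 | mkt | eve | 8 | 10 | Y2
After SELECT (2 rows):
teams.dept
mkt
mkt

== RESULT ==
teams.dept
mkt
mkt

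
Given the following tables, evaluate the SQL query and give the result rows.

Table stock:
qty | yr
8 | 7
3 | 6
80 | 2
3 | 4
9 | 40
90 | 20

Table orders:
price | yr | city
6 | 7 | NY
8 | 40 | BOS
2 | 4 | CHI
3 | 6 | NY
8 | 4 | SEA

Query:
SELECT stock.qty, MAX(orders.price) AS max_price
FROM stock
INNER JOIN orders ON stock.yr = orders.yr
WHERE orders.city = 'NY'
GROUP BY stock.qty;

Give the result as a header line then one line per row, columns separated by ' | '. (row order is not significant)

== RESULT ==
stock.qty | max_price
8 | 6
3 | 3

Derivation:
After JOIN orders (5 rows):
stock.qty | stock.yr | orders.price | orders.yr | orders.city
8 | 7 | 6 | 7 | NY
3 | 6 | 3 | 6 | NY
3 | 4 | 2 | 4 | CHI
3 | 4 | 8 | 4 | SEA
9 | 40 | 8 | 40 | BOS
After WHERE (2 rows):
stock.qty | stock.yr | orders.price | orders.yr | orders.city
8 | 7 | 6 | 7 | NY
3 | 6 | 3 | 6 | NY
After GROUP BY (2 rows):
stock.qty | max_price
8 | 6
3 | 3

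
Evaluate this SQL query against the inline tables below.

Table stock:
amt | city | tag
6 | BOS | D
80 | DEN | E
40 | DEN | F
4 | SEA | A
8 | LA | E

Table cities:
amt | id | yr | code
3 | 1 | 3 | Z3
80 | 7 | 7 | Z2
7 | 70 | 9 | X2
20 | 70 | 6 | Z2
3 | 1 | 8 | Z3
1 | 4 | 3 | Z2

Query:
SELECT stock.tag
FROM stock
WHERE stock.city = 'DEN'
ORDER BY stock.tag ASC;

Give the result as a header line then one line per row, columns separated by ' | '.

After WHERE (2 rows):
stock.amt | stock.city | stock.tag
80 | DEN | E
40 | DEN | F
After SELECT (2 rows):
stock.tag
E
F
After ORDER BY (2 rows):
stock.tag
E
F

== RESULT ==
stock.tag
E
F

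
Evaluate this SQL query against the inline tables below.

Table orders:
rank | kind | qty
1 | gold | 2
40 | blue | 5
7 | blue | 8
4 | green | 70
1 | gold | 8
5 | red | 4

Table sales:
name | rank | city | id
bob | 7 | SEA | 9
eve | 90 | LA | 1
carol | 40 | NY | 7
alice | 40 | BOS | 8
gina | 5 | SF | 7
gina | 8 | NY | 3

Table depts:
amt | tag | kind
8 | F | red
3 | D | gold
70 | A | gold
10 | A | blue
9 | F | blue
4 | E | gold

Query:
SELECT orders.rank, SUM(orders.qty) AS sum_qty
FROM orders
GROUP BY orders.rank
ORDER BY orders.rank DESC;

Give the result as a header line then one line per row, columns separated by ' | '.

After GROUP BY (5 rows):
orders.rank | sum_qty
1 | 10
40 | 5
7 | 8
4 | 70
5 | 4
After ORDER BY (5 rows):
orders.rank | sum_qty
40 | 5
7 | 8
5 | 4
4 | 70
1 | 10

== RESULT ==
orders.rank | sum_qty
40 | 5
7 | 8
5 | 4
4 | 70
1 | 10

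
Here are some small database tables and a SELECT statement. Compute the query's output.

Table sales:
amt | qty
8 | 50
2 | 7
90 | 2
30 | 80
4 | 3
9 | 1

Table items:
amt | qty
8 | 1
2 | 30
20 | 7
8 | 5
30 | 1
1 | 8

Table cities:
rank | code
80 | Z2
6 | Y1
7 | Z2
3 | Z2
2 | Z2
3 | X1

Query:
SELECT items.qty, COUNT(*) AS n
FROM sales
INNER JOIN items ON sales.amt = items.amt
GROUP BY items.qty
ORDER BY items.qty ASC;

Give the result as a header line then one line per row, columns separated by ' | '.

After JOIN items (4 rows):
sales.amt | sales.qty | items.amt | items.qty
8 | 50 | 8 | 1
8 | 50 | 8 | 5
2 | 7 | 2 | 30
30 | 80 | 30 | 1
After GROUP BY (3 rows):
items.qty | n
1 | 2
5 | 1
30 | 1
After ORDER BY (3 rows):
items.qty | n
1 | 2
5 | 1
30 | 1

== RESULT ==
items.qty | n
1 | 2
5 | 1
30 | 1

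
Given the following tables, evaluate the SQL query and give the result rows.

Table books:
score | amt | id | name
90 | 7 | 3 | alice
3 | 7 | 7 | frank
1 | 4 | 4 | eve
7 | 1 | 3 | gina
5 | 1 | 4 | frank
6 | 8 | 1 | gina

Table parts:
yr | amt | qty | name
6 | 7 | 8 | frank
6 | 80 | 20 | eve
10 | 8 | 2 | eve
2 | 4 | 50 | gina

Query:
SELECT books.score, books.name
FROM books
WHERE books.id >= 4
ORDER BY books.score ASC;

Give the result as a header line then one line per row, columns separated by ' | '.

== RESULT ==
books.score | books.name
1 | eve
3 | frank
5 | frank

Derivation:
After WHERE (3 rows):
books.score | books.amt | books.id | books.name
3 | 7 | 7 | frank
1 | 4 | 4 | eve
5 | 1 | 4 | frank
After SELECT (3 rows):
books.score | books.name
3 | frank
1 | eve
5 | frank
After ORDER BY (3 rows):
books.score | books.name
1 | eve
3 | frank
5 | frank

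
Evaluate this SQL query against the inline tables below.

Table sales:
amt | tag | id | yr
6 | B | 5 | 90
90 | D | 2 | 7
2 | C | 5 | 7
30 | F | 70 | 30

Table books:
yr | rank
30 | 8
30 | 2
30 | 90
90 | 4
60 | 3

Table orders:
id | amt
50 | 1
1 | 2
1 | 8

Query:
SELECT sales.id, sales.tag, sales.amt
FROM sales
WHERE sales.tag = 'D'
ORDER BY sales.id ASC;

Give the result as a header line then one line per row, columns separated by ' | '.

== RESULT ==
sales.id | sales.tag | sales.amt
2 | D | 90

Derivation:
After WHERE (1 rows):
sales.amt | sales.tag | sales.id | sales.yr
90 | D | 2 | 7
After SELECT (1 rows):
sales.id | sales.tag | sales.amt
2 | D | 90
After ORDER BY (1 rows):
sales.id | sales.tag | sales.amt
2 | D | 90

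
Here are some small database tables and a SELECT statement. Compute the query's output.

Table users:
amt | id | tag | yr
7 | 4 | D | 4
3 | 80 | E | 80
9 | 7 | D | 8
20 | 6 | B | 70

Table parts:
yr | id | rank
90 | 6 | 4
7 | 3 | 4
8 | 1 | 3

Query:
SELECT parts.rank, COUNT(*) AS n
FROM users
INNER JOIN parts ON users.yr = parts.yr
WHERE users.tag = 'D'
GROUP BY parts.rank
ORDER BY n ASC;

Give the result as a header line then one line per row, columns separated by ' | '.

== RESULT ==
parts.rank | n
3 | 1

Derivation:
After JOIN parts (1 rows):
users.amt | users.id | users.tag | users.yr | parts.yr | parts.id | parts.rank
9 | 7 | D | 8 | 8 | 1 | 3
After WHERE (1 rows):
users.amt | users.id | users.tag | users.yr | parts.yr | parts.id | parts.rank
9 | 7 | D | 8 | 8 | 1 | 3
After GROUP BY (1 rows):
parts.rank | n
3 | 1
After ORDER BY (1 rows):
parts.rank | n
3 | 1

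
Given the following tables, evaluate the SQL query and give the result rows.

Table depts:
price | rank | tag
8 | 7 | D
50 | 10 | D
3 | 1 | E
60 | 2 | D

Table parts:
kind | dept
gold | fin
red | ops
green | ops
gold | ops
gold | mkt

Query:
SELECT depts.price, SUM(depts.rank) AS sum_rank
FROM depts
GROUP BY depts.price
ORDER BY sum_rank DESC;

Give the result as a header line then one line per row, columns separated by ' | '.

After GROUP BY (4 rows):
depts.price | sum_rank
8 | 7
50 | 10
3 | 1
60 | 2
After ORDER BY (4 rows):
depts.price | sum_rank
50 | 10
8 | 7
60 | 2
3 | 1

== RESULT ==
depts.price | sum_rank
50 | 10
8 | 7
60 | 2
3 | 1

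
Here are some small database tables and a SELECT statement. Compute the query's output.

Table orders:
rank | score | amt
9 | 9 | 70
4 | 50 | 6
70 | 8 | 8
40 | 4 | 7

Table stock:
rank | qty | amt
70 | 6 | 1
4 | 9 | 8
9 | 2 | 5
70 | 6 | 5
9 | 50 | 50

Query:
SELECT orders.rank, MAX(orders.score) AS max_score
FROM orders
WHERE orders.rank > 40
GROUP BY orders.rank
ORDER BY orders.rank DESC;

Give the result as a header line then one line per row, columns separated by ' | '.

After WHERE (1 rows):
orders.rank | orders.score | orders.amt
70 | 8 | 8
After GROUP BY (1 rows):
orders.rank | max_score
70 | 8
After ORDER BY (1 rows):
orders.rank | max_score
70 | 8

== RESULT ==
orders.rank | max_score
70 | 8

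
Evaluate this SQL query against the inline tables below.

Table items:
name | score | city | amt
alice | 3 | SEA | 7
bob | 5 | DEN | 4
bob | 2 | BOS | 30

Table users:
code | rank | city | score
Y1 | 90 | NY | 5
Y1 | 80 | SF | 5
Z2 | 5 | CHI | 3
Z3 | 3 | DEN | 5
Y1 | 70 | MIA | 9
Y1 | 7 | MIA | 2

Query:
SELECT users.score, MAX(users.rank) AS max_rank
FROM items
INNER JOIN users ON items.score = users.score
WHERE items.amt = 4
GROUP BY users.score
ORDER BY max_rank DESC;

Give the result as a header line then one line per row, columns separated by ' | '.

== RESULT ==
users.score | max_rank
5 | 90

Derivation:
After JOIN users (5 rows):
items.name | items.score | items.city | items.amt | users.code | users.rank | users.city | users.score
alice | 3 | SEA | 7 | Z2 | 5 | CHI | 3
bob | 5 | DEN | 4 | Y1 | 90 | NY | 5
bob | 5 | DEN | 4 | Y1 | 80 | SF | 5
bob | 5 | DEN | 4 | Z3 | 3 | DEN | 5
bob | 2 | BOS | 30 | Y1 | 7 | MIA | 2
After WHERE (3 rows):
items.name | items.score | items.city | items.amt | users.code | users.rank | users.city | users.score
bob | 5 | DEN | 4 | Y1 | 90 | NY | 5
bob | 5 | DEN | 4 | Y1 | 80 | SF | 5
bob | 5 | DEN | 4 | Z3 | 3 | DEN | 5
After GROUP BY (1 rows):
users.score | max_rank
5 | 90
After ORDER BY (1 rows):
users.score | max_rank
5 | 90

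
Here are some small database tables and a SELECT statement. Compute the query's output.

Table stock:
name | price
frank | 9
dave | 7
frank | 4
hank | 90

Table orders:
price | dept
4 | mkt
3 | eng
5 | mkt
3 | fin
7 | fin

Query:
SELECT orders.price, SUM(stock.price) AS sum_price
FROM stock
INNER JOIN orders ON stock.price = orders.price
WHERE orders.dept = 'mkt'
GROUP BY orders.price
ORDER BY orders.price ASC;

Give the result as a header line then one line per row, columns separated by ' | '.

After JOIN orders (2 rows):
stock.name | stock.price | orders.price | orders.dept
dave | 7 | 7 | fin
frank | 4 | 4 | mkt
After WHERE (1 rows):
stock.name | stock.price | orders.price | orders.dept
frank | 4 | 4 | mkt
After GROUP BY (1 rows):
orders.price | sum_price
4 | 4
After ORDER BY (1 rows):
orders.price | sum_price
4 | 4

== RESULT ==
orders.price | sum_price
4 | 4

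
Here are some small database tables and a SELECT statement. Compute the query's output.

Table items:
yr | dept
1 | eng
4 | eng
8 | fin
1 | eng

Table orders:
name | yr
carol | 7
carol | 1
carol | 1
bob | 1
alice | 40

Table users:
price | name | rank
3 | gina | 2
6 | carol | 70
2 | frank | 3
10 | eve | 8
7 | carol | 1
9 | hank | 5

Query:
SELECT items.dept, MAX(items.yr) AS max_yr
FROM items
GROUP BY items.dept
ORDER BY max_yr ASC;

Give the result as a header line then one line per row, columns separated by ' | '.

After GROUP BY (2 rows):
items.dept | max_yr
eng | 4
fin | 8
After ORDER BY (2 rows):
items.dept | max_yr
eng | 4
fin | 8

== RESULT ==
items.dept | max_yr
eng | 4
fin | 8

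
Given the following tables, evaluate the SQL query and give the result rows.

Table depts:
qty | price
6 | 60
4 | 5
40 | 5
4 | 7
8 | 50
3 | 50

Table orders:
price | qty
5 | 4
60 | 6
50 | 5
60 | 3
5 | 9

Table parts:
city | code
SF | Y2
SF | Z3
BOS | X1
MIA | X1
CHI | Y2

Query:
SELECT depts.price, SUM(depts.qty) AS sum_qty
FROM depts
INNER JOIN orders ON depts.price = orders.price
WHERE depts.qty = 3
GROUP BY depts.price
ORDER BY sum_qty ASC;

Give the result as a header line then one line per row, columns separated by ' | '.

After JOIN orders (8 rows):
depts.qty | depts.price | orders.price | orders.qty
6 | 60 | 60 | 6
6 | 60 | 60 | 3
4 | 5 | 5 | 4
4 | 5 | 5 | 9
40 | 5 | 5 | 4
40 | 5 | 5 | 9
8 | 50 | 50 | 5
3 | 50 | 50 | 5
After WHERE (1 rows):
depts.qty | depts.price | orders.price | orders.qty
3 | 50 | 50 | 5
After GROUP BY (1 rows):
depts.price | sum_qty
50 | 3
After ORDER BY (1 rows):
depts.price | sum_qty
50 | 3

== RESULT ==
depts.price | sum_qty
50 | 3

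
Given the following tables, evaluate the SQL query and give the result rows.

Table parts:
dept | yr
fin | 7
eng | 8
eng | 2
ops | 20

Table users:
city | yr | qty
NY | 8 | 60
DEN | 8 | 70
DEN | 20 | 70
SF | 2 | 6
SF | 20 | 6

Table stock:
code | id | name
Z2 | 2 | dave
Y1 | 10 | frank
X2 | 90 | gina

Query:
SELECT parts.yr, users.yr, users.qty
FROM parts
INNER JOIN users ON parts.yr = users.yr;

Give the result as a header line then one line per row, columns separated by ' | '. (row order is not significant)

== RESULT ==
parts.yr | users.yr | users.qty
8 | 8 | 60
8 | 8 | 70
2 | 2 | 6
20 | 20 | 70
20 | 20 | 6

Derivation:
After JOIN users (5 rows):
parts.dept | parts.yr | users.city | users.yr | users.qty
eng | 8 | NY | 8 | 60
eng | 8 | DEN | 8 | 70
eng | 2 | SF | 2 | 6
ops | 20 | DEN | 20 | 70
ops | 20 | SF | 20 | 6
After SELECT (5 rows):
parts.yr | users.yr | users.qty
8 | 8 | 60
8 | 8 | 70
2 | 2 | 6
20 | 20 | 70
20 | 20 | 6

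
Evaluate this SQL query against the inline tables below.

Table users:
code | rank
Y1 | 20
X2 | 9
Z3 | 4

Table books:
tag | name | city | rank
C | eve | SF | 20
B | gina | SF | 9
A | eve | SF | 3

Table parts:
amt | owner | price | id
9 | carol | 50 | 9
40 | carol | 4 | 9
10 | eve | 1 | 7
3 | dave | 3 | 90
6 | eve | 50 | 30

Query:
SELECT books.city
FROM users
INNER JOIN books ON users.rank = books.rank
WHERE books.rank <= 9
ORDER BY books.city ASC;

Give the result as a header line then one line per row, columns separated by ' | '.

After JOIN books (2 rows):
users.code | users.rank | books.tag | books.name | books.city | books.rank
Y1 | 20 | C | eve | SF | 20
X2 | 9 | B | gina | SF | 9
After WHERE (1 rows):
users.code | users.rank | books.tag | books.name | books.city | books.rank
X2 | 9 | B | gina | SF | 9
After SELECT (1 rows):
books.city
SF
After ORDER BY (1 rows):
books.city
SF

== RESULT ==
books.city
SF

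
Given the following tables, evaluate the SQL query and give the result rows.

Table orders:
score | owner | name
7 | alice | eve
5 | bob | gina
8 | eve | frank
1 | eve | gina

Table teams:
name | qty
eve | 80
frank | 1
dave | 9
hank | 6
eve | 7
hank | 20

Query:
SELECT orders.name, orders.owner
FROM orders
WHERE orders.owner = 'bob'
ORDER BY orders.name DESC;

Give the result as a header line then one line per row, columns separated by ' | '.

After WHERE (1 rows):
orders.score | orders.owner | orders.name
5 | bob | gina
After SELECT (1 rows):
orders.name | orders.owner
gina | bob
After ORDER BY (1 rows):
orders.name | orders.owner
gina | bob

== RESULT ==
orders.name | orders.owner
gina | bob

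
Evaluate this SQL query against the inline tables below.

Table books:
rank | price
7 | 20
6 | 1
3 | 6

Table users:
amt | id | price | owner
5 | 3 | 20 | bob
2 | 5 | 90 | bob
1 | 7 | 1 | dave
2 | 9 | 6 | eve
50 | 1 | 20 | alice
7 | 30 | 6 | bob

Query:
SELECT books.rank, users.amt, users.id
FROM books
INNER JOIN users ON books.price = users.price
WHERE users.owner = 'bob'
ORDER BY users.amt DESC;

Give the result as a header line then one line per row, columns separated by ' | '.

After JOIN users (5 rows):
books.rank | books.price | users.amt | users.id | users.price | users.owner
7 | 20 | 5 | 3 | 20 | bob
7 | 20 | 50 | 1 | 20 | alice
6 | 1 | 1 | 7 | 1 | dave
3 | 6 | 2 | 9 | 6 | eve
3 | 6 | 7 | 30 | 6 | bob
After WHERE (2 rows):
books.rank | books.price | users.amt | users.id | users.price | users.owner
7 | 20 | 5 | 3 | 20 | bob
3 | 6 | 7 | 30 | 6 | bob
After SELECT (2 rows):
books.rank | users.amt | users.id
7 | 5 | 3
3 | 7 | 30
After ORDER BY (2 rows):
books.rank | users.amt | users.id
3 | 7 | 30
7 | 5 | 3

== RESULT ==
books.rank | users.amt | users.id
3 | 7 | 30
7 | 5 | 3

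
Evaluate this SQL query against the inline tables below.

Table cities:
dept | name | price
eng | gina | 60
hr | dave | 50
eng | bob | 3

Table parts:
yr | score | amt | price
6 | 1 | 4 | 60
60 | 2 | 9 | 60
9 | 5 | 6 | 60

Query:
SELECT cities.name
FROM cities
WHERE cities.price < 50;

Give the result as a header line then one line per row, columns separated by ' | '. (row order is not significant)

After WHERE (1 rows):
cities.dept | cities.name | cities.price
eng | bob | 3
After SELECT (1 rows):
cities.name
bob

== RESULT ==
cities.name
bob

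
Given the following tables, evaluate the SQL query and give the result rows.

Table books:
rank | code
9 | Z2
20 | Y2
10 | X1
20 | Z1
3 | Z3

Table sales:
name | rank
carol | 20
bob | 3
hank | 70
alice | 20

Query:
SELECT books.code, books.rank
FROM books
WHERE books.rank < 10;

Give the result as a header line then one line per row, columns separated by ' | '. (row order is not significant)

== RESULT ==
books.code | books.rank
Z2 | 9
Z3 | 3

Derivation:
After WHERE (2 rows):
books.rank | books.code
9 | Z2
3 | Z3
After SELECT (2 rows):
books.code | books.rank
Z2 | 9
Z3 | 3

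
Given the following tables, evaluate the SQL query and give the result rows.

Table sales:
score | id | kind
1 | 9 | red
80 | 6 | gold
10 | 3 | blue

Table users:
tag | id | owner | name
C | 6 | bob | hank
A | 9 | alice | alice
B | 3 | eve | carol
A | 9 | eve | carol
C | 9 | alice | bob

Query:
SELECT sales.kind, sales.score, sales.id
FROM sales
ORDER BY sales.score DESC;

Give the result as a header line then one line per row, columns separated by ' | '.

== RESULT ==
sales.kind | sales.score | sales.id
gold | 80 | 6
blue | 10 | 3
red | 1 | 9

Derivation:
After SELECT (3 rows):
sales.kind | sales.score | sales.id
red | 1 | 9
gold | 80 | 6
blue | 10 | 3
After ORDER BY (3 rows):
sales.kind | sales.score | sales.id
gold | 80 | 6
blue | 10 | 3
red | 1 | 9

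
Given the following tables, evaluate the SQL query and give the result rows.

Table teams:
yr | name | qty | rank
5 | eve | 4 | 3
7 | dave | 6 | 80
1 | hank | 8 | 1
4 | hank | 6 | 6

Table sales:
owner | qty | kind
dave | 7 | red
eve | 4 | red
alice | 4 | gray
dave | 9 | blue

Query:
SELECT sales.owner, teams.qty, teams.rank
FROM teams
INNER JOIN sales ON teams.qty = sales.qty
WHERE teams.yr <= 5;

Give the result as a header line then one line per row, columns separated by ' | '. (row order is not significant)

== RESULT ==
sales.owner | teams.qty | teams.rank
eve | 4 | 3
alice | 4 | 3

Derivation:
After JOIN sales (2 rows):
teams.yr | teams.name | teams.qty | teams.rank | sales.owner | sales.qty | sales.kind
5 | eve | 4 | 3 | eve | 4 | red
5 | eve | 4 | 3 | alice | 4 | gray
After WHERE (2 rows):
teams.yr | teams.name | teams.qty | teams.rank | sales.owner | sales.qty | sales.kind
5 | eve | 4 | 3 | eve | 4 | red
5 | eve | 4 | 3 | alice | 4 | gray
After SELECT (2 rows):
sales.owner | teams.qty | teams.rank
eve | 4 | 3
alice | 4 | 3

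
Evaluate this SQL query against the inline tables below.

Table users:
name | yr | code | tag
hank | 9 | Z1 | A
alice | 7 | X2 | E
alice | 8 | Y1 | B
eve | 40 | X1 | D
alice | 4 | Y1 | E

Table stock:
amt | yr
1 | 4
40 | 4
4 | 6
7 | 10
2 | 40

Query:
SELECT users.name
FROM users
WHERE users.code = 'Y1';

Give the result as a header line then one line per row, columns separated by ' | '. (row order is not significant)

== RESULT ==
users.name
alice
alice

Derivation:
After WHERE (2 rows):
users.name | users.yr | users.code | users.tag
alice | 8 | Y1 | B
alice | 4 | Y1 | E
After SELECT (2 rows):
users.name
alice
alice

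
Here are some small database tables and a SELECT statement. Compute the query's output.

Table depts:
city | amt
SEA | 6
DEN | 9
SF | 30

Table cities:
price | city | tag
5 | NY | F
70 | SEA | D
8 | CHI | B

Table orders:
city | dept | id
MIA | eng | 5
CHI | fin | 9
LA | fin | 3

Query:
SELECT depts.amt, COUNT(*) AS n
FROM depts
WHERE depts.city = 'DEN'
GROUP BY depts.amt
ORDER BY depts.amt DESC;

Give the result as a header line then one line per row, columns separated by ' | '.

== RESULT ==
depts.amt | n
9 | 1

Derivation:
After WHERE (1 rows):
depts.city | depts.amt
DEN | 9
After GROUP BY (1 rows):
depts.amt | n
9 | 1
After ORDER BY (1 rows):
depts.amt | n
9 | 1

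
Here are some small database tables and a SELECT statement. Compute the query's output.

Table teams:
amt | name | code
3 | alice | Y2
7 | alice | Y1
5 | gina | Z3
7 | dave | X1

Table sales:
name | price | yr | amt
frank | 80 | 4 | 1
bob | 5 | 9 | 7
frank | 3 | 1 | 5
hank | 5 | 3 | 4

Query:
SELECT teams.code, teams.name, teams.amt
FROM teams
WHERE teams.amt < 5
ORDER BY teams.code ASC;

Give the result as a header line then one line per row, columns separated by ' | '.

== RESULT ==
teams.code | teams.name | teams.amt
Y2 | alice | 3

Derivation:
After WHERE (1 rows):
teams.amt | teams.name | teams.code
3 | alice | Y2
After SELECT (1 rows):
teams.code | teams.name | teams.amt
Y2 | alice | 3
After ORDER BY (1 rows):
teams.code | teams.name | teams.amt
Y2 | alice | 3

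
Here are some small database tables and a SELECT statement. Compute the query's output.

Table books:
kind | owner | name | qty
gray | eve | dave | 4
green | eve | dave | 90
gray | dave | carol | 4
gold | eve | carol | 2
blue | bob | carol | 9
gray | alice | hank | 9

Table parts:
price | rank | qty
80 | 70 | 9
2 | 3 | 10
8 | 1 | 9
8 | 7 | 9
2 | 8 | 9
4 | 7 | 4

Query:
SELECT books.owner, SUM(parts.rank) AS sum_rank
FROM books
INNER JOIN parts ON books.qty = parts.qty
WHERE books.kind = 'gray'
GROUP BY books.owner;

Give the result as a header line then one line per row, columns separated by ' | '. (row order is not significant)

After JOIN parts (10 rows):
books.kind | books.owner | books.name | books.qty | parts.price | parts.rank | parts.qty
gray | eve | dave | 4 | 4 | 7 | 4
gray | dave | carol | 4 | 4 | 7 | 4
blue | bob | carol | 9 | 80 | 70 | 9
blue | bob | carol | 9 | 8 | 1 | 9
blue | bob | carol | 9 | 8 | 7 | 9
blue | bob | carol | 9 | 2 | 8 | 9
gray | alice | hank | 9 | 80 | 70 | 9
gray | alice | hank | 9 | 8 | 1 | 9
gray | alice | hank | 9 | 8 | 7 | 9
gray | alice | hank | 9 | 2 | 8 | 9
After WHERE (6 rows):
books.kind | books.owner | books.name | books.qty | parts.price | parts.rank | parts.qty
gray | eve | dave | 4 | 4 | 7 | 4
gray | dave | carol | 4 | 4 | 7 | 4
gray | alice | hank | 9 | 80 | 70 | 9
gray | alice | hank | 9 | 8 | 1 | 9
gray | alice | hank | 9 | 8 | 7 | 9
gray | alice | hank | 9 | 2 | 8 | 9
After GROUP BY (3 rows):
books.owner | sum_rank
eve | 7
dave | 7
alice | 86

== RESULT ==
books.owner | sum_rank
eve | 7
dave | 7
alice | 86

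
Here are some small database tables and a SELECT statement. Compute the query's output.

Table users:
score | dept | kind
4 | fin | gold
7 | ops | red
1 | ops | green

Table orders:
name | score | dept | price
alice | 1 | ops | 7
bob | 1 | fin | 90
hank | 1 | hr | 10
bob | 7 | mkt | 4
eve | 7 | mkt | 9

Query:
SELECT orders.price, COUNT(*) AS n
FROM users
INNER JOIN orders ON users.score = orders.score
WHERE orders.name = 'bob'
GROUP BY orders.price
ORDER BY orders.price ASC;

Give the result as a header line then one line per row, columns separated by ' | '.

== RESULT ==
orders.price | n
4 | 1
90 | 1

Derivation:
After JOIN orders (5 rows):
users.score | users.dept | users.kind | orders.name | orders.score | orders.dept | orders.price
7 | ops | red | bob | 7 | mkt | 4
7 | ops | red | eve | 7 | mkt | 9
1 | ops | green | alice | 1 | ops | 7
1 | ops | green | bob | 1 | fin | 90
1 | ops | green | hank | 1 | hr | 10
After WHERE (2 rows):
users.score | users.dept | users.kind | orders.name | orders.score | orders.dept | orders.price
7 | ops | red | bob | 7 | mkt | 4
1 | ops | green | bob | 1 | fin | 90
After GROUP BY (2 rows):
orders.price | n
4 | 1
90 | 1
After ORDER BY (2 rows):
orders.price | n
4 | 1
90 | 1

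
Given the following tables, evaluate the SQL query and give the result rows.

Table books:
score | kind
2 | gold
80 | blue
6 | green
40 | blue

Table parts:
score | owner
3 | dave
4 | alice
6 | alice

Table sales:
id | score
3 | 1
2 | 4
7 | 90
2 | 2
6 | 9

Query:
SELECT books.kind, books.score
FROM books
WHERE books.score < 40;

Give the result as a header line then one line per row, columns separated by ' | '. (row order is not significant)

After WHERE (2 rows):
books.score | books.kind
2 | gold
6 | green
After SELECT (2 rows):
books.kind | books.score
gold | 2
green | 6

== RESULT ==
books.kind | books.score
gold | 2
green | 6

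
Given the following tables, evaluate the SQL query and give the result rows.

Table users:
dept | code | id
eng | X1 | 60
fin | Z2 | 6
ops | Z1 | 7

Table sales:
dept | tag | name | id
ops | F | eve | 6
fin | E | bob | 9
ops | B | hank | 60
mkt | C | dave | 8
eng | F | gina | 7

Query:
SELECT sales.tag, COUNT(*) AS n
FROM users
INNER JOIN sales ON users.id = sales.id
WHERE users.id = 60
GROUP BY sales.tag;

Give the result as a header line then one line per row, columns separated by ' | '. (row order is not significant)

== RESULT ==
sales.tag | n
B | 1

Derivation:
After JOIN sales (3 rows):
users.dept | users.code | users.id | sales.dept | sales.tag | sales.name | sales.id
eng | X1 | 60 | ops | B | hank | 60
fin | Z2 | 6 | ops | F | eve | 6
ops | Z1 | 7 | eng | F | gina | 7
After WHERE (1 rows):
users.dept | users.code | users.id | sales.dept | sales.tag | sales.name | sales.id
eng | X1 | 60 | ops | B | hank | 60
After GROUP BY (1 rows):
sales.tag | n
B | 1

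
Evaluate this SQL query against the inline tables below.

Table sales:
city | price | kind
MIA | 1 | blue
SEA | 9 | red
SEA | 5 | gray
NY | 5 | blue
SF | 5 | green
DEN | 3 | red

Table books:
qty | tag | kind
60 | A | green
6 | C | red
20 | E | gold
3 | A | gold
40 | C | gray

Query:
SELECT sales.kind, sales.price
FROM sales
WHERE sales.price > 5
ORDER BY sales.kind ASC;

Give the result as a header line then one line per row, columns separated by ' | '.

== RESULT ==
sales.kind | sales.price
red | 9

Derivation:
After WHERE (1 rows):
sales.city | sales.price | sales.kind
SEA | 9 | red
After SELECT (1 rows):
sales.kind | sales.price
red | 9
After ORDER BY (1 rows):
sales.kind | sales.price
red | 9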